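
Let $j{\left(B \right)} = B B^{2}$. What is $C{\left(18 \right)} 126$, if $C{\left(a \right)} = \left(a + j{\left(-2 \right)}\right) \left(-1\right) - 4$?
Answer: $-1764$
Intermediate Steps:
$j{\left(B \right)} = B^{3}$
$C{\left(a \right)} = 4 - a$ ($C{\left(a \right)} = \left(a + \left(-2\right)^{3}\right) \left(-1\right) - 4 = \left(a - 8\right) \left(-1\right) - 4 = \left(-8 + a\right) \left(-1\right) - 4 = \left(8 - a\right) - 4 = 4 - a$)
$C{\left(18 \right)} 126 = \left(4 - 18\right) 126 = \left(-14\right) 126 = -1764$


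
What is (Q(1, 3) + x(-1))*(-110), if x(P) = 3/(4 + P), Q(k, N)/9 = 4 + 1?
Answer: -5060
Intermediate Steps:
Q(k, N) = 45 (Q(k, N) = 9*(4 + 1) = 9*5 = 45)
(Q(1, 3) + x(-1))*(-110) = (45 + 3/(4 - 1))*(-110) = (45 + 3/3)*(-110) = (45 + 3*(⅓))*(-110) = (45 + 1)*(-110) = 46*(-110) = -5060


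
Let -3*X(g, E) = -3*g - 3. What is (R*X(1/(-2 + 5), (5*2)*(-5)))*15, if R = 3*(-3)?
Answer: -180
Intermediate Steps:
X(g, E) = 1 + g (X(g, E) = -(-3*g - 3)/3 = -(-3 - 3*g)/3 = 1 + g)
R = -9
(R*X(1/(-2 + 5), (5*2)*(-5)))*15 = -9*(1 + 1/(-2 + 5))*15 = -9*(1 + 1/3)*15 = -9*4/3*15 = -12*15 = -180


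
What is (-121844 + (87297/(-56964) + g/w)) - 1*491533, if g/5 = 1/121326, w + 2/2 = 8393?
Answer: -2964607197128384365/4833242508624 ≈ -6.1338e+5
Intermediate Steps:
w = 8392 (w = -1 + 8393 = 8392)
g = 5/121326 ≈ 4.1211e-5
(-121844 + (87297/(-56964) + g/w)) - 1*491533 = (-121844 + (87297/(-56964) + (5/121326)/8392)) - 1*491533 = (-121844 + (87297*(-1/56964) + (5/121326)*(1/8392))) - 491533 = (-121844 + (-29099/18988 + 5/1018167792)) - 491533 = (-121844 - 7406916121117/4833242508624) - 491533 = -588909007136903773/4833242508624 - 491533 = -2964607197128384365/4833242508624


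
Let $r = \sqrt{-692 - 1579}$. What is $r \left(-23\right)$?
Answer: $- 23 i \sqrt{2271} \approx - 1096.1 i$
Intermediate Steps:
$r = i \sqrt{2271}$ ($r = \sqrt{-2271} = i \sqrt{2271} \approx 47.655 i$)
$r \left(-23\right) = i \sqrt{2271} \left(-23\right) = - 23 i \sqrt{2271}$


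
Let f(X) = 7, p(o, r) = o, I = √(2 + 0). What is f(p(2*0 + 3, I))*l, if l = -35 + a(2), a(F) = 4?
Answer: -217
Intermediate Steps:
I = √2 ≈ 1.4142
l = -31 (l = -35 + 4 = -31)
f(p(2*0 + 3, I))*l = 7*(-31) = -217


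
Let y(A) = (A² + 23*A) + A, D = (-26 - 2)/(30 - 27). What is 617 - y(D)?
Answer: 6785/9 ≈ 753.89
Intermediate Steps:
D = -28/3 ≈ -9.3333
y(A) = A² + 24*A
617 - y(D) = 617 - (-28)*(24 - 28/3)/3 = 617 - (-28)*44/(3*3) = 617 - 1*(-1232/9) = 617 + 1232/9 = 6785/9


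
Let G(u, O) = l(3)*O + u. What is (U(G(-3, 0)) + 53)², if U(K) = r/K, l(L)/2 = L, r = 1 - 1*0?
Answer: 24964/9 ≈ 2773.8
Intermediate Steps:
r = 1 (r = 1 + 0 = 1)
l(L) = 2*L
G(u, O) = u + 6*O (G(u, O) = (2*3)*O + u = 6*O + u = u + 6*O)
U(K) = 1/K
(U(G(-3, 0)) + 53)² = (1/(-3 + 6*0) + 53)² = (1/(-3 + 0) + 53)² = (1/(-3) + 53)² = (-⅓ + 53)² = (158/3)² = 24964/9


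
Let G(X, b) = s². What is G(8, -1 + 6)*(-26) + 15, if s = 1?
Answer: -11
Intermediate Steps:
G(X, b) = 1 (G(X, b) = 1² = 1)
G(8, -1 + 6)*(-26) + 15 = 1*(-26) + 15 = -26 + 15 = -11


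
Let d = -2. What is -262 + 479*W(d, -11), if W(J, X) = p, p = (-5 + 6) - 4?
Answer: -1699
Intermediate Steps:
p = -3 (p = 1 - 4 = -3)
W(J, X) = -3
-262 + 479*W(d, -11) = -262 + 479*(-3) = -262 - 1437 = -1699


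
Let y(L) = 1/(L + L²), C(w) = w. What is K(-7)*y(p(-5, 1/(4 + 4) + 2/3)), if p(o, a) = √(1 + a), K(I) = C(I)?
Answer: -168/19 + 336*√258/817 ≈ -2.2363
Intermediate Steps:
K(I) = I
K(-7)*y(p(-5, 1/(4 + 4) + 2/3)) = -7/((√(1 + (1/(4 + 4) + 2/3)))*(1 + √(1 + (1/(4 + 4) + 2/3)))) = -7/((√(1 + (1/8 + 2*(⅓))))*(1 + √(1 + (1/8 + 2*(⅓))))) = -7/((√(1 + (1*(⅛) + ⅔)))*(1 + √(1 + (1*(⅛) + ⅔)))) = -7/((√(1 + (⅛ + ⅔)))*(1 + √(1 + (⅛ + ⅔)))) = -7/((√(1 + 19/24))*(1 + √(1 + 19/24))) = -7/((√(43/24))*(1 + √(43/24))) = -7/((√258/12)*(1 + √258/12)) = -7*2*√258/43/(1 + √258/12) = -14*√258/(43*(1 + √258/12))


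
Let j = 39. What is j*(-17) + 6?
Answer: -657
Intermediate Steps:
j*(-17) + 6 = 39*(-17) + 6 = -663 + 6 = -657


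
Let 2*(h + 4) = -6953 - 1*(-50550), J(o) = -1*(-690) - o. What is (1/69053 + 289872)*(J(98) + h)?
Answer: 896200152178741/138106 ≈ 6.4892e+9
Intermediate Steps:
J(o) = 690 - o
h = 43589/2 (h = -4 + (-6953 - 1*(-50550))/2 = -4 + (-6953 + 50550)/2 = -4 + (½)*43597 = -4 + 43597/2 = 43589/2 ≈ 21795.)
(1/69053 + 289872)*(J(98) + h) = (1/69053 + 289872)*((690 - 1*98) + 43589/2) = (1/69053 + 289872)*((690 - 98) + 43589/2) = 20016531217*(592 + 43589/2)/69053 = (20016531217/69053)*(44773/2) = 896200152178741/138106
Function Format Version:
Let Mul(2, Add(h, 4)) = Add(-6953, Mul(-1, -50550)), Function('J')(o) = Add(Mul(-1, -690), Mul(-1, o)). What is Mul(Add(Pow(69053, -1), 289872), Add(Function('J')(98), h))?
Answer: Rational(896200152178741, 138106) ≈ 6.4892e+9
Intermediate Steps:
Function('J')(o) = Add(690, Mul(-1, o))
h = Rational(43589, 2) (h = Add(-4, Mul(Rational(1, 2), Add(-6953, Mul(-1, -50550)))) = Add(-4, Mul(Rational(1, 2), Add(-6953, 50550))) = Add(-4, Mul(Rational(1, 2), 43597)) = Add(-4, Rational(43597, 2)) = Rational(43589, 2) ≈ 21795.)
Mul(Add(Pow(69053, -1), 289872), Add(Function('J')(98), h)) = Mul(Add(Pow(69053, -1), 289872), Add(Add(690, Mul(-1, 98)), Rational(43589, 2))) = Mul(Add(Rational(1, 69053), 289872), Add(Add(690, -98), Rational(43589, 2))) = Mul(Rational(20016531217, 69053), Add(592, Rational(43589, 2))) = Mul(Rational(20016531217, 69053), Rational(44773, 2)) = Rational(896200152178741, 138106)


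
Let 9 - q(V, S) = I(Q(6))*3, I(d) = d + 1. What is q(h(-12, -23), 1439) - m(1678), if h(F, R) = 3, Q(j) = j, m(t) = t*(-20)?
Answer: 33548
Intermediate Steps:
m(t) = -20*t
I(d) = 1 + d
q(V, S) = -12 (q(V, S) = 9 - (1 + 6)*3 = 9 - 7*3 = 9 - 1*21 = 9 - 21 = -12)
q(h(-12, -23), 1439) - m(1678) = -12 - (-20)*1678 = -12 - 1*(-33560) = -12 + 33560 = 33548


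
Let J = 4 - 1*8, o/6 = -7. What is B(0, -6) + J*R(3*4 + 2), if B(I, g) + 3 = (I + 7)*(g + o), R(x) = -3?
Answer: -327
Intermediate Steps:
o = -42 (o = 6*(-7) = -42)
B(I, g) = -3 + (-42 + g)*(7 + I) (B(I, g) = -3 + (I + 7)*(g - 42) = -3 + (7 + I)*(-42 + g) = -3 + (-42 + g)*(7 + I))
J = -4 (J = 4 - 8 = -4)
B(0, -6) + J*R(3*4 + 2) = (-297 - 42*0 + 7*(-6) + 0*(-6)) - 4*(-3) = (-297 + 0 - 42 + 0) + 12 = -339 + 12 = -327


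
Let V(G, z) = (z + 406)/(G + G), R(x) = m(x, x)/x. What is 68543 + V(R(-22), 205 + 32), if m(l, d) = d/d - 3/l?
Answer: 1557969/25 ≈ 62319.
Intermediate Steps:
m(l, d) = 1 - 3/l
R(x) = (-3 + x)/x² (R(x) = ((-3 + x)/x)/x = (-3 + x)/x²)
V(G, z) = (406 + z)/(2*G) (V(G, z) = (406 + z)/((2*G)) = (406 + z)*(1/(2*G)) = (406 + z)/(2*G))
68543 + V(R(-22), 205 + 32) = 68543 + (406 + (205 + 32))/(2*(((-3 - 22)/(-22)²))) = 68543 + (406 + 237)/(2*(((1/484)*(-25)))) = 68543 + (½)*643/(-25/484) = 68543 + (½)*(-484/25)*643 = 68543 - 155606/25 = 1557969/25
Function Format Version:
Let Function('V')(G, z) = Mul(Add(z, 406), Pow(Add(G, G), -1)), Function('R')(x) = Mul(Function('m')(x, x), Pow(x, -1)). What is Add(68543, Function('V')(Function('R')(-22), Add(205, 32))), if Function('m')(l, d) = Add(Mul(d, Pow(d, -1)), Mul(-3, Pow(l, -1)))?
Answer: Rational(1557969, 25) ≈ 62319.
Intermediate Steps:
Function('m')(l, d) = Add(1, Mul(-3, Pow(l, -1)))
Function('R')(x) = Mul(Pow(x, -2), Add(-3, x)) (Function('R')(x) = Mul(Mul(Pow(x, -1), Add(-3, x)), Pow(x, -1)) = Mul(Pow(x, -2), Add(-3, x)))
Function('V')(G, z) = Mul(Rational(1, 2), Pow(G, -1), Add(406, z)) (Function('V')(G, z) = Mul(Add(406, z), Pow(Mul(2, G), -1)) = Mul(Add(406, z), Mul(Rational(1, 2), Pow(G, -1))) = Mul(Rational(1, 2), Pow(G, -1), Add(406, z)))
Add(68543, Function('V')(Function('R')(-22), Add(205, 32))) = Add(68543, Mul(Rational(1, 2), Pow(Mul(Pow(-22, -2), Add(-3, -22)), -1), Add(406, Add(205, 32)))) = Add(68543, Mul(Rational(1, 2), Pow(Mul(Rational(1, 484), -25), -1), Add(406, 237))) = Add(68543, Mul(Rational(1, 2), Pow(Rational(-25, 484), -1), 643)) = Add(68543, Mul(Rational(1, 2), Rational(-484, 25), 643)) = Add(68543, Rational(-155606, 25)) = Rational(1557969, 25)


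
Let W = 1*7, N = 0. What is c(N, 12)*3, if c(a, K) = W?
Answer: 21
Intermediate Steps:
W = 7
c(a, K) = 7
c(N, 12)*3 = 7*3 = 21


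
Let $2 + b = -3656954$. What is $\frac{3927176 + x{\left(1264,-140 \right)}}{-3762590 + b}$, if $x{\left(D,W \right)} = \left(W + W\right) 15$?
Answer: $- \frac{1961488}{3709773} \approx -0.52874$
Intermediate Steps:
$b = -3656956$ ($b = -2 - 3656954 = -3656956$)
$x{\left(D,W \right)} = 30 W$ ($x{\left(D,W \right)} = 2 W 15 = 30 W$)
$\frac{3927176 + x{\left(1264,-140 \right)}}{-3762590 + b} = \frac{3927176 + 30 \left(-140\right)}{-3762590 - 3656956} = \frac{3927176 - 4200}{-7419546} = 3922976 \left(- \frac{1}{7419546}\right) = - \frac{1961488}{3709773}$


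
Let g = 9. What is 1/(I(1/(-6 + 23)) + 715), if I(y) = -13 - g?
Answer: 1/693 ≈ 0.0014430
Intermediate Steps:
I(y) = -22 (I(y) = -13 - 1*9 = -13 - 9 = -22)
1/(I(1/(-6 + 23)) + 715) = 1/(-22 + 715) = 1/693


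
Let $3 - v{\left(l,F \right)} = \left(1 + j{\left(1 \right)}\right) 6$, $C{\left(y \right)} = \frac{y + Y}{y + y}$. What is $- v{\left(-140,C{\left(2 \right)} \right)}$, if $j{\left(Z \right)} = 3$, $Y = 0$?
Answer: $21$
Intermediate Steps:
$C{\left(y \right)} = \frac{1}{2}$ ($C{\left(y \right)} = \frac{y + 0}{y + y} = \frac{y}{2 y} = y \frac{1}{2 y} = \frac{1}{2}$)
$v{\left(l,F \right)} = -21$ ($v{\left(l,F \right)} = 3 - \left(1 + 3\right) 6 = 3 - 4 \cdot 6 = 3 - 24 = -21$)
$- v{\left(-140,C{\left(2 \right)} \right)} = \left(-1\right) \left(-21\right) = 21$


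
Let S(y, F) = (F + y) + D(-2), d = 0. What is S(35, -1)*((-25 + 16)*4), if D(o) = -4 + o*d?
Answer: -1080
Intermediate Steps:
D(o) = -4 (D(o) = -4 + o*0 = -4 + 0 = -4)
S(y, F) = -4 + F + y (S(y, F) = (F + y) - 4 = -4 + F + y)
S(35, -1)*((-25 + 16)*4) = (-4 - 1 + 35)*((-25 + 16)*4) = 30*(-9*4) = 30*(-36) = -1080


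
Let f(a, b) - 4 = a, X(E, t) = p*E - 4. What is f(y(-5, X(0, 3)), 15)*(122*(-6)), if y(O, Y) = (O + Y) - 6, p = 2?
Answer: 8052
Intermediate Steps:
X(E, t) = -4 + 2*E (X(E, t) = 2*E - 4 = -4 + 2*E)
y(O, Y) = -6 + O + Y
f(a, b) = 4 + a
f(y(-5, X(0, 3)), 15)*(122*(-6)) = (4 + (-6 - 5 + (-4 + 2*0)))*(122*(-6)) = (4 + (-6 - 5 + (-4 + 0)))*(-732) = (4 + (-6 - 5 - 4))*(-732) = (4 - 15)*(-732) = -11*(-732) = 8052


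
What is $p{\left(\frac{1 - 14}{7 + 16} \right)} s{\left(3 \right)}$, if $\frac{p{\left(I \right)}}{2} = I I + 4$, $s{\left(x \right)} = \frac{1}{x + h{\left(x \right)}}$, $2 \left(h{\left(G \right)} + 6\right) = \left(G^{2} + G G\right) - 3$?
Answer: $\frac{9140}{4761} \approx 1.9198$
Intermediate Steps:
$h{\left(G \right)} = - \frac{15}{2} + G^{2}$ ($h{\left(G \right)} = -6 + \frac{\left(G^{2} + G G\right) - 3}{2} = -6 + \frac{\left(G^{2} + G^{2}\right) - 3}{2} = -6 + \frac{2 G^{2} - 3}{2} = -6 + \frac{-3 + 2 G^{2}}{2} = -6 + \left(- \frac{3}{2} + G^{2}\right) = - \frac{15}{2} + G^{2}$)
$s{\left(x \right)} = \frac{1}{- \frac{15}{2} + x + x^{2}}$ ($s{\left(x \right)} = \frac{1}{x + \left(- \frac{15}{2} + x^{2}\right)} = \frac{1}{- \frac{15}{2} + x + x^{2}}$)
$p{\left(I \right)} = 8 + 2 I^{2}$ ($p{\left(I \right)} = 2 \left(I I + 4\right) = 2 \left(I^{2} + 4\right) = 2 \left(4 + I^{2}\right) = 8 + 2 I^{2}$)
$p{\left(\frac{1 - 14}{7 + 16} \right)} s{\left(3 \right)} = \left(8 + 2 \left(\frac{1 - 14}{7 + 16}\right)^{2}\right) \frac{2}{-15 + 2 \cdot 3 + 2 \cdot 3^{2}} = \left(8 + 2 \left(- \frac{13}{23}\right)^{2}\right) \frac{2}{-15 + 6 + 2 \cdot 9} = \left(8 + 2 \left(\left(-13\right) \frac{1}{23}\right)^{2}\right) \frac{2}{-15 + 6 + 18} = \left(8 + 2 \left(- \frac{13}{23}\right)^{2}\right) \frac{2}{9} = \left(8 + 2 \cdot \frac{169}{529}\right) 2 \cdot \frac{1}{9} = \left(8 + \frac{338}{529}\right) \frac{2}{9} = \frac{4570}{529} \cdot \frac{2}{9} = \frac{9140}{4761}$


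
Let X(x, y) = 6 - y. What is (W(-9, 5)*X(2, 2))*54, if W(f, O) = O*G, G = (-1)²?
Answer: 1080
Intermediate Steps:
G = 1
W(f, O) = O (W(f, O) = O*1 = O)
(W(-9, 5)*X(2, 2))*54 = (5*(6 - 1*2))*54 = (5*(6 - 2))*54 = (5*4)*54 = 20*54 = 1080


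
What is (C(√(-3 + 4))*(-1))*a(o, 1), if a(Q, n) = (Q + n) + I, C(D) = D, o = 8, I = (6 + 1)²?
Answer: -58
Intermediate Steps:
I = 49 (I = 7² = 49)
a(Q, n) = 49 + Q + n (a(Q, n) = (Q + n) + 49 = 49 + Q + n)
(C(√(-3 + 4))*(-1))*a(o, 1) = (√(-3 + 4)*(-1))*(49 + 8 + 1) = (√1*(-1))*58 = (1*(-1))*58 = -1*58 = -58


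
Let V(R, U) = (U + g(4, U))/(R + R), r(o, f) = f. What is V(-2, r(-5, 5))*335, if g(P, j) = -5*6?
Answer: 8375/4 ≈ 2093.8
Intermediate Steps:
g(P, j) = -30
V(R, U) = (-30 + U)/(2*R) (V(R, U) = (U - 30)/(R + R) = (-30 + U)/((2*R)) = (-30 + U)*(1/(2*R)) = (-30 + U)/(2*R))
V(-2, r(-5, 5))*335 = ((½)*(-30 + 5)/(-2))*335 = ((½)*(-½)*(-25))*335 = (25/4)*335 = 8375/4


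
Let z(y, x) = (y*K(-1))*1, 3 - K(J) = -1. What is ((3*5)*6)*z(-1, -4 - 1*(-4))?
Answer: -360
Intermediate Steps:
K(J) = 4 (K(J) = 3 - 1*(-1) = 3 + 1 = 4)
z(y, x) = 4*y (z(y, x) = (y*4)*1 = (4*y)*1 = 4*y)
((3*5)*6)*z(-1, -4 - 1*(-4)) = ((3*5)*6)*(4*(-1)) = (15*6)*(-4) = 90*(-4) = -360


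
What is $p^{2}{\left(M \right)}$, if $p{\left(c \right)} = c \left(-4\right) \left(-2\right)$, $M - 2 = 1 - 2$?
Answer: $64$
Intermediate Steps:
$M = 1$ ($M = 2 + \left(1 - 2\right) = 2 - 1 = 1$)
$p{\left(c \right)} = 8 c$ ($p{\left(c \right)} = - 4 c \left(-2\right) = 8 c$)
$p^{2}{\left(M \right)} = \left(8 \cdot 1\right)^{2} = 8^{2} = 64$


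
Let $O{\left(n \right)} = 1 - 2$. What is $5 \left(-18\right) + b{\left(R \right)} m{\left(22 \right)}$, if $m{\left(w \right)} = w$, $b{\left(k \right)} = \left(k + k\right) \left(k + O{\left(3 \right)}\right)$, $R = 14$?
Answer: $7918$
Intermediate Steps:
$O{\left(n \right)} = -1$ ($O{\left(n \right)} = 1 - 2 = -1$)
$b{\left(k \right)} = 2 k \left(-1 + k\right)$ ($b{\left(k \right)} = \left(k + k\right) \left(k - 1\right) = 2 k \left(-1 + k\right)$)
$5 \left(-18\right) + b{\left(R \right)} m{\left(22 \right)} = 5 \left(-18\right) + 2 \cdot 14 \left(-1 + 14\right) 22 = -90 + 2 \cdot 14 \cdot 13 \cdot 22 = -90 + 364 \cdot 22 = -90 + 8008 = 7918$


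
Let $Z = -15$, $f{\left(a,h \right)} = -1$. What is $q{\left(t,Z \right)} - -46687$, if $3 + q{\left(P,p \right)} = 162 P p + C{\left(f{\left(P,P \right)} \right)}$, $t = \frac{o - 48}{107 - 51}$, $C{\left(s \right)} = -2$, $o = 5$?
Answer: $\frac{1359341}{28} \approx 48548.0$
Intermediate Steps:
$t = - \frac{43}{56}$ ($t = \frac{5 - 48}{107 - 51} = \frac{5 - 48}{56} = \left(-43\right) \frac{1}{56} = - \frac{43}{56} \approx -0.76786$)
$q{\left(P,p \right)} = -5 + 162 P p$ ($q{\left(P,p \right)} = -3 + \left(162 P p - 2\right) = -3 + \left(-2 + 162 P p\right) = -5 + 162 P p$)
$q{\left(t,Z \right)} - -46687 = \left(-5 + 162 \left(- \frac{43}{56}\right) \left(-15\right)\right) - -46687 = \left(-5 + \frac{52245}{28}\right) + 46687 = \frac{52105}{28} + 46687 = \frac{1359341}{28}$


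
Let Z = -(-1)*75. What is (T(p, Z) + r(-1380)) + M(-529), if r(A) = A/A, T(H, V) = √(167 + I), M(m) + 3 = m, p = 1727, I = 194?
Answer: -512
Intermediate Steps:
M(m) = -3 + m
Z = 75 (Z = -1*(-75) = 75)
T(H, V) = 19 (T(H, V) = √(167 + 194) = √361 = 19)
r(A) = 1
(T(p, Z) + r(-1380)) + M(-529) = (19 + 1) + (-3 - 529) = 20 - 532 = -512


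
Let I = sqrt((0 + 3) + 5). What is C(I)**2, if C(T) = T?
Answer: 8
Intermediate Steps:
I = 2*sqrt(2) (I = sqrt(3 + 5) = sqrt(8) = 2*sqrt(2) ≈ 2.8284)
C(I)**2 = (2*sqrt(2))**2 = 8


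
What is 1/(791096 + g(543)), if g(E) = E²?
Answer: 1/1085945 ≈ 9.2086e-7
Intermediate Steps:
1/(791096 + g(543)) = 1/(791096 + 543²) = 1/(791096 + 294849) = 1/1085945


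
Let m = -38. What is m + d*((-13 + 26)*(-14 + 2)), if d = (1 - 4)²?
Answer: -1442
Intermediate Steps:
d = 9 (d = (-3)² = 9)
m + d*((-13 + 26)*(-14 + 2)) = -38 + 9*((-13 + 26)*(-14 + 2)) = -38 + 9*(13*(-12)) = -38 + 9*(-156) = -38 - 1404 = -1442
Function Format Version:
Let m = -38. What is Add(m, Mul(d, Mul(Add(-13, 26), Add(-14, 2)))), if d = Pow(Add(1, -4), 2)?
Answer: -1442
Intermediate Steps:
d = 9 (d = Pow(-3, 2) = 9)
Add(m, Mul(d, Mul(Add(-13, 26), Add(-14, 2)))) = Add(-38, Mul(9, Mul(Add(-13, 26), Add(-14, 2)))) = Add(-38, Mul(9, Mul(13, -12))) = Add(-38, Mul(9, -156)) = Add(-38, -1404) = -1442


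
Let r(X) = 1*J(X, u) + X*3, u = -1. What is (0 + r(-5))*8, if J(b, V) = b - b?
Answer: -120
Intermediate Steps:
J(b, V) = 0
r(X) = 3*X (r(X) = 1*0 + X*3 = 0 + 3*X = 3*X)
(0 + r(-5))*8 = (0 + 3*(-5))*8 = (0 - 15)*8 = -15*8 = -120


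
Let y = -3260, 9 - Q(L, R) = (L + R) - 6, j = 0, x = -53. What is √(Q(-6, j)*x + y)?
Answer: I*√4373 ≈ 66.129*I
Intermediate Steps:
Q(L, R) = 15 - L - R (Q(L, R) = 9 - ((L + R) - 6) = 9 - (-6 + L + R) = 9 + (6 - L - R) = 15 - L - R)
√(Q(-6, j)*x + y) = √((15 - 1*(-6) - 1*0)*(-53) - 3260) = √((15 + 6 + 0)*(-53) - 3260) = √(21*(-53) - 3260) = √(-1113 - 3260) = √(-4373) = I*√4373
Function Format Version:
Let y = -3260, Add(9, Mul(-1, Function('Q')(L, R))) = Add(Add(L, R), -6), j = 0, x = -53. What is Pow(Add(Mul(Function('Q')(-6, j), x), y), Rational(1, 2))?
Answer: Mul(I, Pow(4373, Rational(1, 2))) ≈ Mul(66.129, I)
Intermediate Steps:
Function('Q')(L, R) = Add(15, Mul(-1, L), Mul(-1, R)) (Function('Q')(L, R) = Add(9, Mul(-1, Add(Add(L, R), -6))) = Add(9, Mul(-1, Add(-6, L, R))) = Add(9, Add(6, Mul(-1, L), Mul(-1, R))) = Add(15, Mul(-1, L), Mul(-1, R)))
Pow(Add(Mul(Function('Q')(-6, j), x), y), Rational(1, 2)) = Pow(Add(Mul(Add(15, Mul(-1, -6), Mul(-1, 0)), -53), -3260), Rational(1, 2)) = Pow(Add(Mul(Add(15, 6, 0), -53), -3260), Rational(1, 2)) = Pow(Add(Mul(21, -53), -3260), Rational(1, 2)) = Pow(Add(-1113, -3260), Rational(1, 2)) = Pow(-4373, Rational(1, 2)) = Mul(I, Pow(4373, Rational(1, 2)))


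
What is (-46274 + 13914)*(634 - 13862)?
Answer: 428058080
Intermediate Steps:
(-46274 + 13914)*(634 - 13862) = -32360*(-13228) = 428058080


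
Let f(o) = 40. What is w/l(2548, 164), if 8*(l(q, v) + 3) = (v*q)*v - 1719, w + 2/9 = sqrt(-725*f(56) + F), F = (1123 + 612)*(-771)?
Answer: -16/616763385 + 8*I*sqrt(1366685)/68529265 ≈ -2.5942e-8 + 0.00013647*I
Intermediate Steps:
F = -1337685 (F = 1735*(-771) = -1337685)
w = -2/9 + I*sqrt(1366685) (w = -2/9 + sqrt(-725*40 - 1337685) = -2/9 + sqrt(-29000 - 1337685) = -2/9 + sqrt(-1366685) = -2/9 + I*sqrt(1366685) ≈ -0.22222 + 1169.1*I)
l(q, v) = -1743/8 + q*v**2/8 (l(q, v) = -3 + ((v*q)*v - 1719)/8 = -3 + ((q*v)*v - 1719)/8 = -3 + (q*v**2 - 1719)/8 = -3 + (-1719 + q*v**2)/8 = -3 + (-1719/8 + q*v**2/8) = -1743/8 + q*v**2/8)
w/l(2548, 164) = (-2/9 + I*sqrt(1366685))/(-1743/8 + (1/8)*2548*164**2) = (-2/9 + I*sqrt(1366685))/(-1743/8 + (1/8)*2548*26896) = (-2/9 + I*sqrt(1366685))/(-1743/8 + 8566376) = (-2/9 + I*sqrt(1366685))/(68529265/8) = (-2/9 + I*sqrt(1366685))*(8/68529265) = -16/616763385 + 8*I*sqrt(1366685)/68529265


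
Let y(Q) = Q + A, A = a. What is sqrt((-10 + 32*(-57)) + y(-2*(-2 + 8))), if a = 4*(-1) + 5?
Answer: 3*I*sqrt(205) ≈ 42.953*I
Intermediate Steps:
a = 1 (a = -4 + 5 = 1)
A = 1
y(Q) = 1 + Q (y(Q) = Q + 1 = 1 + Q)
sqrt((-10 + 32*(-57)) + y(-2*(-2 + 8))) = sqrt((-10 + 32*(-57)) + (1 - 2*(-2 + 8))) = sqrt((-10 - 1824) + (1 - 2*6)) = sqrt(-1834 + (1 - 12)) = sqrt(-1834 - 11) = sqrt(-1845) = 3*I*sqrt(205)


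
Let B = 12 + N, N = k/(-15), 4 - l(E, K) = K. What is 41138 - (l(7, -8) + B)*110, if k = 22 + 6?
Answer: 116110/3 ≈ 38703.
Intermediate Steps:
k = 28
l(E, K) = 4 - K
N = -28/15 (N = 28/(-15) = 28*(-1/15) = -28/15 ≈ -1.8667)
B = 152/15 (B = 12 - 28/15 = 152/15 ≈ 10.133)
41138 - (l(7, -8) + B)*110 = 41138 - ((4 - 1*(-8)) + 152/15)*110 = 41138 - ((4 + 8) + 152/15)*110 = 41138 - (12 + 152/15)*110 = 41138 - 332*110/15 = 41138 - 1*7304/3 = 41138 - 7304/3 = 116110/3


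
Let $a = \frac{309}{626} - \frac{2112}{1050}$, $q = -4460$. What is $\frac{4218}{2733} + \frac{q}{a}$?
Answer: $\frac{445342008462}{151478347} \approx 2940.0$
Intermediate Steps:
$a = - \frac{166277}{109550}$ ($a = 309 \cdot \frac{1}{626} - \frac{352}{175} = \frac{309}{626} - \frac{352}{175} = - \frac{166277}{109550} \approx -1.5178$)
$\frac{4218}{2733} + \frac{q}{a} = \frac{4218}{2733} - \frac{4460}{- \frac{166277}{109550}} = 4218 \cdot \frac{1}{2733} - - \frac{488593000}{166277} = \frac{1406}{911} + \frac{488593000}{166277} = \frac{445342008462}{151478347}$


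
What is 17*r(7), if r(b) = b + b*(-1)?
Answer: 0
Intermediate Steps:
r(b) = 0 (r(b) = b - b = 0)
17*r(7) = 17*0 = 0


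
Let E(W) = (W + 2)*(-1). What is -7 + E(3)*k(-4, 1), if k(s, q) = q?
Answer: -12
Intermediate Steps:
E(W) = -2 - W (E(W) = (2 + W)*(-1) = -2 - W)
-7 + E(3)*k(-4, 1) = -7 + (-2 - 1*3)*1 = -7 + (-2 - 3)*1 = -7 - 5*1 = -7 - 5 = -12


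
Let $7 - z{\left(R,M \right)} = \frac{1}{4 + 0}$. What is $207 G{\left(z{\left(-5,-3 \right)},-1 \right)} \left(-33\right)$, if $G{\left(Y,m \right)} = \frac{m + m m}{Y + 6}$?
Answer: $0$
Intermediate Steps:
$z{\left(R,M \right)} = \frac{27}{4}$ ($z{\left(R,M \right)} = 7 - \frac{1}{4 + 0} = 7 - \frac{1}{4} = \frac{27}{4}$)
$G{\left(Y,m \right)} = \frac{m + m^{2}}{6 + Y}$
$207 G{\left(z{\left(-5,-3 \right)},-1 \right)} \left(-33\right) = 207 \left(- \frac{1 - 1}{6 + \frac{27}{4}}\right) \left(-33\right) = 207 \left(\left(-1\right) \frac{1}{\frac{51}{4}} \cdot 0\right) \left(-33\right) = 207 \left(\left(-1\right) \frac{4}{51} \cdot 0\right) \left(-33\right) = 207 \cdot 0 \left(-33\right) = 0 \left(-33\right) = 0$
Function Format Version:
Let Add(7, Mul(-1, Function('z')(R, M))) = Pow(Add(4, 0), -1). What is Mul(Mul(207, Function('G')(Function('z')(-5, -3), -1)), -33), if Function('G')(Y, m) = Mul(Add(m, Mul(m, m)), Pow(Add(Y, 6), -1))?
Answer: 0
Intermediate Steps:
Function('z')(R, M) = Rational(27, 4) (Function('z')(R, M) = Add(7, Mul(-1, Pow(Add(4, 0), -1))) = Add(7, Mul(-1, Pow(4, -1))) = Add(7, Mul(-1, Rational(1, 4))) = Add(7, Rational(-1, 4)) = Rational(27, 4))
Function('G')(Y, m) = Mul(Pow(Add(6, Y), -1), Add(m, Pow(m, 2))) (Function('G')(Y, m) = Mul(Add(m, Pow(m, 2)), Pow(Add(6, Y), -1)) = Mul(Pow(Add(6, Y), -1), Add(m, Pow(m, 2))))
Mul(Mul(207, Function('G')(Function('z')(-5, -3), -1)), -33) = Mul(Mul(207, Mul(-1, Pow(Add(6, Rational(27, 4)), -1), Add(1, -1))), -33) = Mul(Mul(207, Mul(-1, Pow(Rational(51, 4), -1), 0)), -33) = Mul(Mul(207, Mul(-1, Rational(4, 51), 0)), -33) = Mul(Mul(207, 0), -33) = Mul(0, -33) = 0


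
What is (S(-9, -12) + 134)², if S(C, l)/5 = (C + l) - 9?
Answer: 256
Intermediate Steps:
S(C, l) = -45 + 5*C + 5*l (S(C, l) = 5*((C + l) - 9) = 5*(-9 + C + l) = -45 + 5*C + 5*l)
(S(-9, -12) + 134)² = ((-45 + 5*(-9) + 5*(-12)) + 134)² = ((-45 - 45 - 60) + 134)² = (-150 + 134)² = (-16)² = 256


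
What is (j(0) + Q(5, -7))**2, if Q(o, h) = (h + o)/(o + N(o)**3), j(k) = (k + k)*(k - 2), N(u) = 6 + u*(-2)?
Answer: 4/3481 ≈ 0.0011491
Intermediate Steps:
N(u) = 6 - 2*u
j(k) = 2*k*(-2 + k) (j(k) = (2*k)*(-2 + k) = 2*k*(-2 + k))
Q(o, h) = (h + o)/(o + (6 - 2*o)**3)
(j(0) + Q(5, -7))**2 = (2*0*(-2 + 0) + (-7 + 5)/(5 - 8*(-3 + 5)**3))**2 = (2*0*(-2) - 2/(5 - 8*2**3))**2 = (0 - 2/(5 - 8*8))**2 = (0 - 2/(5 - 64))**2 = (0 - 2/(-59))**2 = (0 - 1/59*(-2))**2 = (0 + 2/59)**2 = (2/59)**2 = 4/3481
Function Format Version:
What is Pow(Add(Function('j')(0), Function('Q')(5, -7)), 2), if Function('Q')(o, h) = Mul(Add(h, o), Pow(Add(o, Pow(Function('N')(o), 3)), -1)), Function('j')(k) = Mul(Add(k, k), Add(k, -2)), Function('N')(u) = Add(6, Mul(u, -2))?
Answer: Rational(4, 3481) ≈ 0.0011491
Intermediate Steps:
Function('N')(u) = Add(6, Mul(-2, u))
Function('j')(k) = Mul(2, k, Add(-2, k)) (Function('j')(k) = Mul(Mul(2, k), Add(-2, k)) = Mul(2, k, Add(-2, k)))
Function('Q')(o, h) = Mul(Pow(Add(o, Pow(Add(6, Mul(-2, o)), 3)), -1), Add(h, o)) (Function('Q')(o, h) = Mul(Add(h, o), Pow(Add(o, Pow(Add(6, Mul(-2, o)), 3)), -1)) = Mul(Pow(Add(o, Pow(Add(6, Mul(-2, o)), 3)), -1), Add(h, o)))
Pow(Add(Function('j')(0), Function('Q')(5, -7)), 2) = Pow(Add(Mul(2, 0, Add(-2, 0)), Mul(Pow(Add(5, Mul(-8, Pow(Add(-3, 5), 3))), -1), Add(-7, 5))), 2) = Pow(Add(Mul(2, 0, -2), Mul(Pow(Add(5, Mul(-8, Pow(2, 3))), -1), -2)), 2) = Pow(Add(0, Mul(Pow(Add(5, Mul(-8, 8)), -1), -2)), 2) = Pow(Add(0, Mul(Pow(Add(5, -64), -1), -2)), 2) = Pow(Add(0, Mul(Pow(-59, -1), -2)), 2) = Pow(Add(0, Mul(Rational(-1, 59), -2)), 2) = Pow(Add(0, Rational(2, 59)), 2) = Pow(Rational(2, 59), 2) = Rational(4, 3481)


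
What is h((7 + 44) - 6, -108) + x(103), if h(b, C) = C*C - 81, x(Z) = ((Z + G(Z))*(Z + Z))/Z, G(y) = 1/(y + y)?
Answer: 1214268/103 ≈ 11789.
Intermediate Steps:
G(y) = 1/(2*y)
x(Z) = 1/Z + 2*Z (x(Z) = ((Z + 1/(2*Z))*(Z + Z))/Z = ((Z + 1/(2*Z))*(2*Z))/Z = (2*Z*(Z + 1/(2*Z)))/Z = 1/Z + 2*Z)
h(b, C) = -81 + C**2 (h(b, C) = C**2 - 81 = -81 + C**2)
h((7 + 44) - 6, -108) + x(103) = (-81 + (-108)**2) + (1/103 + 2*103) = (-81 + 11664) + (1/103 + 206) = 11583 + 21219/103 = 1214268/103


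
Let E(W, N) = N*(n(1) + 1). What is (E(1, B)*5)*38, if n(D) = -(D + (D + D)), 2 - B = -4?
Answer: -2280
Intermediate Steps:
B = 6 (B = 2 - 1*(-4) = 2 + 4 = 6)
n(D) = -3*D (n(D) = -(D + 2*D) = -3*D)
E(W, N) = -2*N (E(W, N) = N*(-3*1 + 1) = N*(-3 + 1) = N*(-2) = -2*N)
(E(1, B)*5)*38 = (-2*6*5)*38 = -12*5*38 = -60*38 = -2280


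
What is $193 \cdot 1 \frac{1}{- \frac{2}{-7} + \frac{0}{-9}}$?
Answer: $\frac{1351}{2} \approx 675.5$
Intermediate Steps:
$193 \cdot 1 \frac{1}{- \frac{2}{-7} + \frac{0}{-9}} = 193 \cdot 1 \frac{1}{\left(-2\right) \left(- \frac{1}{7}\right) + 0 \left(- \frac{1}{9}\right)} = 193 \cdot 1 \frac{1}{\frac{2}{7} + 0} = 193 \cdot 1 \frac{1}{\frac{2}{7}} = 193 \cdot 1 \cdot \frac{7}{2} = 193 \cdot \frac{7}{2} = \frac{1351}{2}$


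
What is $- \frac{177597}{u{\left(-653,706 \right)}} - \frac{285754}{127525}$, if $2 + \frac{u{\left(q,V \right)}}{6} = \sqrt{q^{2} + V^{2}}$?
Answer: $- \frac{271826367589}{117940348525} - \frac{59199 \sqrt{924845}}{1849682} \approx -33.084$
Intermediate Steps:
$u{\left(q,V \right)} = -12 + 6 \sqrt{V^{2} + q^{2}}$ ($u{\left(q,V \right)} = -12 + 6 \sqrt{q^{2} + V^{2}} = -12 + 6 \sqrt{V^{2} + q^{2}}$)
$- \frac{177597}{u{\left(-653,706 \right)}} - \frac{285754}{127525} = - \frac{177597}{-12 + 6 \sqrt{706^{2} + \left(-653\right)^{2}}} - \frac{285754}{127525} = - \frac{177597}{-12 + 6 \sqrt{498436 + 426409}} - \frac{285754}{127525} = - \frac{177597}{-12 + 6 \sqrt{924845}} - \frac{285754}{127525} = - \frac{285754}{127525} - \frac{177597}{-12 + 6 \sqrt{924845}}$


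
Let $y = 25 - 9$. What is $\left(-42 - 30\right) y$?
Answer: $-1152$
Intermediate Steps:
$y = 16$ ($y = 25 - 9 = 16$)
$\left(-42 - 30\right) y = \left(-42 - 30\right) 16 = \left(-72\right) 16 = -1152$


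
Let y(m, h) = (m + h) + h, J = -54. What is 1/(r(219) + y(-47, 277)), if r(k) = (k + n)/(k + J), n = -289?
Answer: 33/16717 ≈ 0.0019740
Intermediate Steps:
y(m, h) = m + 2*h (y(m, h) = (h + m) + h = m + 2*h)
r(k) = (-289 + k)/(-54 + k) (r(k) = (k - 289)/(k - 54) = (-289 + k)/(-54 + k))
1/(r(219) + y(-47, 277)) = 1/((-289 + 219)/(-54 + 219) + (-47 + 2*277)) = 1/(-70/165 + (-47 + 554)) = 1/((1/165)*(-70) + 507) = 1/(-14/33 + 507) = 1/(16717/33) = 33/16717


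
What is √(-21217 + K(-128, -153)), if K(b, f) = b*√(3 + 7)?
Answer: √(-21217 - 128*√10) ≈ 147.04*I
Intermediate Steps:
K(b, f) = b*√10
√(-21217 + K(-128, -153)) = √(-21217 - 128*√10)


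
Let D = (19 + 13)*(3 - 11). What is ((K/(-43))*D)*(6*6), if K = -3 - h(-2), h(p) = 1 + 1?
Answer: -46080/43 ≈ -1071.6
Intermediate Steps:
h(p) = 2
D = -256 (D = 32*(-8) = -256)
K = -5 (K = -3 - 1*2 = -3 - 2 = -5)
((K/(-43))*D)*(6*6) = (-5/(-43)*(-256))*(6*6) = (-5*(-1/43)*(-256))*36 = ((5/43)*(-256))*36 = -1280/43*36 = -46080/43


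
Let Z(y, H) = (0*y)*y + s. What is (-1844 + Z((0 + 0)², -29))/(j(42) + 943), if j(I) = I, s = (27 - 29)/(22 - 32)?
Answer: -9219/4925 ≈ -1.8719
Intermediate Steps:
s = ⅕ (s = -2/(-10) = -2*(-⅒) = ⅕ ≈ 0.20000)
Z(y, H) = ⅕ (Z(y, H) = (0*y)*y + ⅕ = 0*y + ⅕ = 0 + ⅕ = ⅕)
(-1844 + Z((0 + 0)², -29))/(j(42) + 943) = (-1844 + ⅕)/(42 + 943) = -9219/5/985 = -9219/5*1/985 = -9219/4925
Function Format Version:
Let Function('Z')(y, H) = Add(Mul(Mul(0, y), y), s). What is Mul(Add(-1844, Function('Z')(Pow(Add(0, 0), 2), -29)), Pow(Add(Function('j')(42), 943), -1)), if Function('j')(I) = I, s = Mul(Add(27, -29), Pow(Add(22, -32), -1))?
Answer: Rational(-9219, 4925) ≈ -1.8719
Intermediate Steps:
s = Rational(1, 5) (s = Mul(-2, Pow(-10, -1)) = Mul(-2, Rational(-1, 10)) = Rational(1, 5) ≈ 0.20000)
Function('Z')(y, H) = Rational(1, 5) (Function('Z')(y, H) = Add(Mul(Mul(0, y), y), Rational(1, 5)) = Add(Mul(0, y), Rational(1, 5)) = Add(0, Rational(1, 5)) = Rational(1, 5))
Mul(Add(-1844, Function('Z')(Pow(Add(0, 0), 2), -29)), Pow(Add(Function('j')(42), 943), -1)) = Mul(Add(-1844, Rational(1, 5)), Pow(Add(42, 943), -1)) = Mul(Rational(-9219, 5), Pow(985, -1)) = Mul(Rational(-9219, 5), Rational(1, 985)) = Rational(-9219, 4925)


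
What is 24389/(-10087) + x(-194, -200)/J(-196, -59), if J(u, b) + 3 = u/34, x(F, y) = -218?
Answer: 33748461/1502963 ≈ 22.455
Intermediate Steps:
J(u, b) = -3 + u/34
24389/(-10087) + x(-194, -200)/J(-196, -59) = 24389/(-10087) - 218/(-3 + (1/34)*(-196)) = 24389*(-1/10087) - 218/(-3 - 98/17) = -24389/10087 - 218/(-149/17) = -24389/10087 - 218*(-17/149) = -24389/10087 + 3706/149 = 33748461/1502963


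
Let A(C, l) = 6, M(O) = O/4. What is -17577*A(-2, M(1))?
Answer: -105462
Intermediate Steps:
M(O) = O/4 (M(O) = O*(¼) = O/4)
-17577*A(-2, M(1)) = -17577*6 = -105462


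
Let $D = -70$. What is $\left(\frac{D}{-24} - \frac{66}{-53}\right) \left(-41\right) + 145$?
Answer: $- \frac{16307}{636} \approx -25.64$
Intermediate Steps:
$\left(\frac{D}{-24} - \frac{66}{-53}\right) \left(-41\right) + 145 = \left(- \frac{70}{-24} - \frac{66}{-53}\right) \left(-41\right) + 145 = \left(\left(-70\right) \left(- \frac{1}{24}\right) - - \frac{66}{53}\right) \left(-41\right) + 145 = \left(\frac{35}{12} + \frac{66}{53}\right) \left(-41\right) + 145 = \frac{2647}{636} \left(-41\right) + 145 = - \frac{108527}{636} + 145 = - \frac{16307}{636}$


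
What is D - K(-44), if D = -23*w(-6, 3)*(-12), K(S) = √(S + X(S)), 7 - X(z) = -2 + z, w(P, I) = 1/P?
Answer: -49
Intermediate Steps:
X(z) = 9 - z (X(z) = 7 - (-2 + z) = 7 + (2 - z) = 9 - z)
K(S) = 3 (K(S) = √(S + (9 - S)) = √9 = 3)
D = -46 (D = -23/(-6)*(-12) = -23*(-⅙)*(-12) = (23/6)*(-12) = -46)
D - K(-44) = -46 - 1*3 = -46 - 3 = -49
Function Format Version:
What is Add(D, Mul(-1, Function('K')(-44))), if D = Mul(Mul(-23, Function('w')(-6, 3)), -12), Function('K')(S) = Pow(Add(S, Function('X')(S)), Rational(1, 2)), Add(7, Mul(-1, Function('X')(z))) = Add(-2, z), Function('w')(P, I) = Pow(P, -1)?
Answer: -49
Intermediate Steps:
Function('X')(z) = Add(9, Mul(-1, z)) (Function('X')(z) = Add(7, Mul(-1, Add(-2, z))) = Add(7, Add(2, Mul(-1, z))) = Add(9, Mul(-1, z)))
Function('K')(S) = 3 (Function('K')(S) = Pow(Add(S, Add(9, Mul(-1, S))), Rational(1, 2)) = Pow(9, Rational(1, 2)) = 3)
D = -46 (D = Mul(Mul(-23, Pow(-6, -1)), -12) = Mul(Mul(-23, Rational(-1, 6)), -12) = Mul(Rational(23, 6), -12) = -46)
Add(D, Mul(-1, Function('K')(-44))) = Add(-46, Mul(-1, 3)) = Add(-46, -3) = -49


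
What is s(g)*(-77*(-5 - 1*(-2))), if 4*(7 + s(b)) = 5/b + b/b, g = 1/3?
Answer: -693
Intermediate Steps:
g = ⅓ (g = 1*(⅓) = ⅓ ≈ 0.33333)
s(b) = -27/4 + 5/(4*b) (s(b) = -7 + (5/b + b/b)/4 = -7 + (5/b + 1)/4 = -7 + (1 + 5/b)/4 = -7 + (¼ + 5/(4*b)) = -27/4 + 5/(4*b))
s(g)*(-77*(-5 - 1*(-2))) = ((5 - 27*⅓)/(4*(⅓)))*(-77*(-5 - 1*(-2))) = ((¼)*3*(5 - 9))*(-77*(-5 + 2)) = ((¼)*3*(-4))*(-77*(-3)) = -3*231 = -693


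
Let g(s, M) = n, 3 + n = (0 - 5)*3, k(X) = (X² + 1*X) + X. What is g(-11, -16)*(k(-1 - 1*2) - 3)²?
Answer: 0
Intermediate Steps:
k(X) = X² + 2*X (k(X) = (X² + X) + X = (X + X²) + X = X² + 2*X)
n = -18 (n = -3 + (0 - 5)*3 = -3 - 5*3 = -3 - 15 = -18)
g(s, M) = -18
g(-11, -16)*(k(-1 - 1*2) - 3)² = -18*((-1 - 1*2)*(2 + (-1 - 1*2)) - 3)² = -18*((-1 - 2)*(2 + (-1 - 2)) - 3)² = -18*(-3*(2 - 3) - 3)² = -18*(-3*(-1) - 3)² = -18*(3 - 3)² = -18*0² = -18*0 = 0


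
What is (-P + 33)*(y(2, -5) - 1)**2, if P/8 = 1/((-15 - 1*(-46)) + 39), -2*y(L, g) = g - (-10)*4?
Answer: 1575719/140 ≈ 11255.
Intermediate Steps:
y(L, g) = -20 - g/2 (y(L, g) = -(g - (-10)*4)/2 = -(g - 2*(-20))/2 = -(g + 40)/2 = -(40 + g)/2 = -20 - g/2)
P = 4/35 (P = 8/((-15 - 1*(-46)) + 39) = 8/((-15 + 46) + 39) = 8/(31 + 39) = 8/70 = 8*(1/70) = 4/35 ≈ 0.11429)
(-P + 33)*(y(2, -5) - 1)**2 = (-1*4/35 + 33)*((-20 - 1/2*(-5)) - 1)**2 = (-4/35 + 33)*((-20 + 5/2) - 1)**2 = 1151*(-35/2 - 1)**2/35 = 1151*(-37/2)**2/35 = (1151/35)*(1369/4) = 1575719/140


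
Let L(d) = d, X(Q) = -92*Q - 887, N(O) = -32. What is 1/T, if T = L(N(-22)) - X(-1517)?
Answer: -1/138709 ≈ -7.2093e-6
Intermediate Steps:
X(Q) = -887 - 92*Q
T = -138709 (T = -32 - (-887 - 92*(-1517)) = -32 - (-887 + 139564) = -32 - 1*138677 = -32 - 138677 = -138709)
1/T = 1/(-138709) = -1/138709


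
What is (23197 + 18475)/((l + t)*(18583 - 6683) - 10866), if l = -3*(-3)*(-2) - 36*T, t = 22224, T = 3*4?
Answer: 20836/129549867 ≈ 0.00016083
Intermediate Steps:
T = 12
l = -450 (l = -3*(-3)*(-2) - 36*12 = 9*(-2) - 432 = -18 - 432 = -450)
(23197 + 18475)/((l + t)*(18583 - 6683) - 10866) = (23197 + 18475)/((-450 + 22224)*(18583 - 6683) - 10866) = 41672/(21774*11900 - 10866) = 41672/(259110600 - 10866) = 41672/259099734 = 41672*(1/259099734) = 20836/129549867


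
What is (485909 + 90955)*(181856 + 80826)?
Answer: 151531789248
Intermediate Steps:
(485909 + 90955)*(181856 + 80826) = 576864*262682 = 151531789248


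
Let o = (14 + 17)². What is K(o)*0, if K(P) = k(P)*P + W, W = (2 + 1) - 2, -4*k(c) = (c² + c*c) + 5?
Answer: 0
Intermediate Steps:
k(c) = -5/4 - c²/2 (k(c) = -((c² + c*c) + 5)/4 = -((c² + c²) + 5)/4 = -(2*c² + 5)/4 = -(5 + 2*c²)/4 = -5/4 - c²/2)
o = 961 (o = 31² = 961)
W = 1 (W = 3 - 2 = 1)
K(P) = 1 + P*(-5/4 - P²/2) (K(P) = (-5/4 - P²/2)*P + 1 = P*(-5/4 - P²/2) + 1 = 1 + P*(-5/4 - P²/2))
K(o)*0 = (1 - ¼*961*(5 + 2*961²))*0 = (1 - ¼*961*(5 + 2*923521))*0 = (1 - ¼*961*(5 + 1847042))*0 = (1 - ¼*961*1847047)*0 = (1 - 1775012167/4)*0 = -1775012163/4*0 = 0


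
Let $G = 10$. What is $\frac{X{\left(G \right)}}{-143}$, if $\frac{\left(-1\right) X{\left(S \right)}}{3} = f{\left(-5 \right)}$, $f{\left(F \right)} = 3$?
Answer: $\frac{9}{143} \approx 0.062937$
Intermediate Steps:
$X{\left(S \right)} = -9$ ($X{\left(S \right)} = \left(-3\right) 3 = -9$)
$\frac{X{\left(G \right)}}{-143} = - \frac{9}{-143} = \left(-9\right) \left(- \frac{1}{143}\right) = \frac{9}{143}$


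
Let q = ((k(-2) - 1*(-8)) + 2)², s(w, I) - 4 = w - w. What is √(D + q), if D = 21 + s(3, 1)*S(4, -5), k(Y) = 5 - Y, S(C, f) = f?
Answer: √290 ≈ 17.029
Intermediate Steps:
s(w, I) = 4 (s(w, I) = 4 + (w - w) = 4 + 0 = 4)
q = 289 (q = (((5 - 1*(-2)) - 1*(-8)) + 2)² = (((5 + 2) + 8) + 2)² = ((7 + 8) + 2)² = (15 + 2)² = 17² = 289)
D = 1 (D = 21 + 4*(-5) = 21 - 20 = 1)
√(D + q) = √(1 + 289) = √290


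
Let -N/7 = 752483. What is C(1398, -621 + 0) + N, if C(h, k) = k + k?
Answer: -5268623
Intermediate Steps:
N = -5267381 (N = -7*752483 = -5267381)
C(h, k) = 2*k
C(1398, -621 + 0) + N = 2*(-621 + 0) - 5267381 = 2*(-621) - 5267381 = -1242 - 5267381 = -5268623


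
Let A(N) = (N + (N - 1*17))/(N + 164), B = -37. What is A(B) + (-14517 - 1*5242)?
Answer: -2509484/127 ≈ -19760.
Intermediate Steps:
A(N) = (-17 + 2*N)/(164 + N) (A(N) = (N + (N - 17))/(164 + N) = (N + (-17 + N))/(164 + N) = (-17 + 2*N)/(164 + N))
A(B) + (-14517 - 1*5242) = (-17 + 2*(-37))/(164 - 37) + (-14517 - 1*5242) = (-17 - 74)/127 + (-14517 - 5242) = (1/127)*(-91) - 19759 = -91/127 - 19759 = -2509484/127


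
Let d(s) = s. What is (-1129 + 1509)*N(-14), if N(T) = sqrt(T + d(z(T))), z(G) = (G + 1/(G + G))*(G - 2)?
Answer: 380*sqrt(10318)/7 ≈ 5514.2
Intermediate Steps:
z(G) = (-2 + G)*(G + 1/(2*G)) (z(G) = (G + 1/(2*G))*(-2 + G) = (-2 + G)*(G + 1/(2*G)))
N(T) = sqrt(1/2 + T**2 - T - 1/T) (N(T) = sqrt(T + (1/2 + T**2 - 1/T - 2*T)) = sqrt(1/2 + T**2 - T - 1/T))
(-1129 + 1509)*N(-14) = (-1129 + 1509)*(sqrt(2 - 4*(-14) - 4/(-14) + 4*(-14)**2)/2) = 380*(sqrt(2 + 56 - 4*(-1/14) + 4*196)/2) = 380*(sqrt(2 + 56 + 2/7 + 784)/2) = 380*(sqrt(5896/7)/2) = 380*((2*sqrt(10318)/7)/2) = 380*(sqrt(10318)/7) = 380*sqrt(10318)/7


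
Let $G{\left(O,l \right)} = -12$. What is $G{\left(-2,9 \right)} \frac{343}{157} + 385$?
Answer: $\frac{56329}{157} \approx 358.78$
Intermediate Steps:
$G{\left(-2,9 \right)} \frac{343}{157} + 385 = - 12 \cdot \frac{343}{157} + 385 = - 12 \cdot 343 \cdot \frac{1}{157} + 385 = \left(-12\right) \frac{343}{157} + 385 = - \frac{4116}{157} + 385 = \frac{56329}{157}$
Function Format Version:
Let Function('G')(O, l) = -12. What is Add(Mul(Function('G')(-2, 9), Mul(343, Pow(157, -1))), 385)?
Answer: Rational(56329, 157) ≈ 358.78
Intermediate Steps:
Add(Mul(Function('G')(-2, 9), Mul(343, Pow(157, -1))), 385) = Add(Mul(-12, Mul(343, Pow(157, -1))), 385) = Add(Mul(-12, Mul(343, Rational(1, 157))), 385) = Add(Mul(-12, Rational(343, 157)), 385) = Add(Rational(-4116, 157), 385) = Rational(56329, 157)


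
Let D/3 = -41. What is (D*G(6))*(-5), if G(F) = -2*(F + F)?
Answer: -14760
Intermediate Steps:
D = -123 (D = 3*(-41) = -123)
G(F) = -4*F
(D*G(6))*(-5) = -(-492)*6*(-5) = -123*(-24)*(-5) = 2952*(-5) = -14760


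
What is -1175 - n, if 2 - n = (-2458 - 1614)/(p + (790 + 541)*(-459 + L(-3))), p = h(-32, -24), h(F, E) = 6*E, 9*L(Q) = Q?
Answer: -1079626567/917275 ≈ -1177.0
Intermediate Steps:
L(Q) = Q/9
p = -144 (p = 6*(-24) = -144)
n = 1828442/917275 (n = 2 - (-2458 - 1614)/(-144 + (790 + 541)*(-459 + (⅑)*(-3))) = 2 - (-4072)/(-144 + 1331*(-459 - ⅓)) = 2 - (-4072)/(-144 + 1331*(-1378/3)) = 2 - (-4072)/(-144 - 1834118/3) = 2 - (-4072)/(-1834550/3) = 2 - (-4072)*(-3)/1834550 = 2 - 1*6108/917275 = 2 - 6108/917275 = 1828442/917275 ≈ 1.9933)
-1175 - n = -1175 - 1*1828442/917275 = -1175 - 1828442/917275 = -1079626567/917275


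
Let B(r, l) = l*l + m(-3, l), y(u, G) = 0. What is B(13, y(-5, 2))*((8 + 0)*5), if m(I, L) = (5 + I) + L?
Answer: 80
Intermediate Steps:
m(I, L) = 5 + I + L
B(r, l) = 2 + l + l² (B(r, l) = l*l + (5 - 3 + l) = l² + (2 + l) = 2 + l + l²)
B(13, y(-5, 2))*((8 + 0)*5) = (2 + 0 + 0²)*((8 + 0)*5) = (2 + 0 + 0)*(8*5) = 2*40 = 80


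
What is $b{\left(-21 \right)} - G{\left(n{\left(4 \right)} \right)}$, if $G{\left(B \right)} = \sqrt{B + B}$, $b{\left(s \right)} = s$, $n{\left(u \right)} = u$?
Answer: $-21 - 2 \sqrt{2} \approx -23.828$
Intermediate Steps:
$G{\left(B \right)} = \sqrt{2} \sqrt{B}$ ($G{\left(B \right)} = \sqrt{2 B} = \sqrt{2} \sqrt{B}$)
$b{\left(-21 \right)} - G{\left(n{\left(4 \right)} \right)} = -21 - \sqrt{2} \sqrt{4} = -21 - \sqrt{2} \cdot 2 = -21 - 2 \sqrt{2}$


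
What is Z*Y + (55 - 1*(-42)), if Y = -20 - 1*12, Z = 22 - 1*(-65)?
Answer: -2687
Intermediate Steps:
Z = 87 (Z = 22 + 65 = 87)
Y = -32 (Y = -20 - 12 = -32)
Z*Y + (55 - 1*(-42)) = 87*(-32) + (55 - 1*(-42)) = -2784 + (55 + 42) = -2784 + 97 = -2687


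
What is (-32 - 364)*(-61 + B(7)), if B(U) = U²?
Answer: 4752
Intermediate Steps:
(-32 - 364)*(-61 + B(7)) = (-32 - 364)*(-61 + 7²) = -396*(-61 + 49) = -396*(-12) = 4752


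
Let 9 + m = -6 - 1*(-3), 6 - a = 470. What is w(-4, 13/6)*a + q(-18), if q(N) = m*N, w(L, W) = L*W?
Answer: 12712/3 ≈ 4237.3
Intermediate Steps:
a = -464 (a = 6 - 1*470 = 6 - 470 = -464)
m = -12 (m = -9 + (-6 - 1*(-3)) = -9 + (-6 + 3) = -9 - 3 = -12)
q(N) = -12*N
w(-4, 13/6)*a + q(-18) = -52/6*(-464) - 12*(-18) = -52/6*(-464) + 216 = -4*13/6*(-464) + 216 = -26/3*(-464) + 216 = 12064/3 + 216 = 12712/3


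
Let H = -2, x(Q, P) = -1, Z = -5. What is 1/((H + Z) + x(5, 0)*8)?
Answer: -1/15 ≈ -0.066667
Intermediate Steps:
1/((H + Z) + x(5, 0)*8) = 1/((-2 - 5) - 1*8) = 1/(-7 - 8) = 1/(-15) = -1/15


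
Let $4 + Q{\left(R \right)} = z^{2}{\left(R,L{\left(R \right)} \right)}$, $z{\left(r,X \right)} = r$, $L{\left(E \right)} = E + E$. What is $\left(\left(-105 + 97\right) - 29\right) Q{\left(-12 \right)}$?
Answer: $-5180$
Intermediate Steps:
$L{\left(E \right)} = 2 E$
$Q{\left(R \right)} = -4 + R^{2}$
$\left(\left(-105 + 97\right) - 29\right) Q{\left(-12 \right)} = \left(\left(-105 + 97\right) - 29\right) \left(-4 + \left(-12\right)^{2}\right) = \left(-8 - 29\right) \left(-4 + 144\right) = \left(-37\right) 140 = -5180$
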